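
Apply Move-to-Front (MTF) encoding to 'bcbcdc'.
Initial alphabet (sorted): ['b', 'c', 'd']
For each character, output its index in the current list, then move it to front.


MTF encoding:
'b': index 0 in ['b', 'c', 'd'] -> ['b', 'c', 'd']
'c': index 1 in ['b', 'c', 'd'] -> ['c', 'b', 'd']
'b': index 1 in ['c', 'b', 'd'] -> ['b', 'c', 'd']
'c': index 1 in ['b', 'c', 'd'] -> ['c', 'b', 'd']
'd': index 2 in ['c', 'b', 'd'] -> ['d', 'c', 'b']
'c': index 1 in ['d', 'c', 'b'] -> ['c', 'd', 'b']


Output: [0, 1, 1, 1, 2, 1]


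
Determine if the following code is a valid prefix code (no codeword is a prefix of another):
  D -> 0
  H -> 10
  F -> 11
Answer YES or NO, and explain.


Checking each pair (does one codeword prefix another?):
  D='0' vs H='10': no prefix
  D='0' vs F='11': no prefix
  H='10' vs D='0': no prefix
  H='10' vs F='11': no prefix
  F='11' vs D='0': no prefix
  F='11' vs H='10': no prefix
No violation found over all pairs.

YES -- this is a valid prefix code. No codeword is a prefix of any other codeword.


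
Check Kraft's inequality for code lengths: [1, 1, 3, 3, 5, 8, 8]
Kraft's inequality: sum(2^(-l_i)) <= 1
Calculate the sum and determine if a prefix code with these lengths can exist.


Sum = 2^(-1) + 2^(-1) + 2^(-3) + 2^(-3) + 2^(-5) + 2^(-8) + 2^(-8)
    = 0.5 + 0.5 + 0.125 + 0.125 + 0.03125 + 0.00390625 + 0.00390625
    = 330/256 = 1.2890625
Since 1.2890625 > 1, Kraft's inequality is NOT satisfied.
A prefix code with these lengths CANNOT exist.

Kraft sum = 1.2890625. Not satisfied.


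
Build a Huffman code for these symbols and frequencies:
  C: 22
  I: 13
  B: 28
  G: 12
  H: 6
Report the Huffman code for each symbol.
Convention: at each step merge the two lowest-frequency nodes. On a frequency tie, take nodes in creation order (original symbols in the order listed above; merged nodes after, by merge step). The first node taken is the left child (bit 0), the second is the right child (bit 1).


Huffman tree construction:
Step 1: Merge H(6) + G(12) = 18
Step 2: Merge I(13) + (H+G)(18) = 31
Step 3: Merge C(22) + B(28) = 50
Step 4: Merge (I+(H+G))(31) + (C+B)(50) = 81
Read each symbol's code off the tree from the root (left child = 0, right child = 1).

Codes:
  C: 10 (length 2)
  I: 00 (length 2)
  B: 11 (length 2)
  G: 011 (length 3)
  H: 010 (length 3)
Average code length: 180/81 = 2.2222 bits/symbol


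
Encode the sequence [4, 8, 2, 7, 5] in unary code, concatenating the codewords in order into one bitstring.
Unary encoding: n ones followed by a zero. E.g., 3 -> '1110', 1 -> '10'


Encode each number as n ones followed by a terminating 0:
  4 -> 11110 (5 bits)
  8 -> 111111110 (9 bits)
  2 -> 110 (3 bits)
  7 -> 11111110 (8 bits)
  5 -> 111110 (6 bits)
Total length = 5 + 9 + 3 + 8 + 6 = 31 bits.

Unary([4, 8, 2, 7, 5]) = 1111011111111011011111110111110 (31 bits)


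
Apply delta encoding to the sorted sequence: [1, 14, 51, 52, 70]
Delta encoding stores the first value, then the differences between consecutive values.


First value: 1
Deltas:
  14 - 1 = 13
  51 - 14 = 37
  52 - 51 = 1
  70 - 52 = 18


Delta encoded: [1, 13, 37, 1, 18]


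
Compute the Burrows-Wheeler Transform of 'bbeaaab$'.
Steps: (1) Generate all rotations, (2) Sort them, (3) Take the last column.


Rotations (sorted):
  0: $bbeaaab -> last char: b
  1: aaab$bbe -> last char: e
  2: aab$bbea -> last char: a
  3: ab$bbeaa -> last char: a
  4: b$bbeaaa -> last char: a
  5: bbeaaab$ -> last char: $
  6: beaaab$b -> last char: b
  7: eaaab$bb -> last char: b


BWT = beaaa$bb


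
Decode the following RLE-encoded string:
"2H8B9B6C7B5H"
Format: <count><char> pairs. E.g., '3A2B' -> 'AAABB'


Expanding each <count><char> pair:
  2H -> 'HH'
  8B -> 'BBBBBBBB'
  9B -> 'BBBBBBBBB'
  6C -> 'CCCCCC'
  7B -> 'BBBBBBB'
  5H -> 'HHHHH'

Decoded = HHBBBBBBBBBBBBBBBBBCCCCCCBBBBBBBHHHHH


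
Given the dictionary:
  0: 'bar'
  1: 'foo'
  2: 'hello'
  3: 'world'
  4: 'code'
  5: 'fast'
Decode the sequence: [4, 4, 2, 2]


Look up each index in the dictionary:
  4 -> 'code'
  4 -> 'code'
  2 -> 'hello'
  2 -> 'hello'

Decoded: "code code hello hello"


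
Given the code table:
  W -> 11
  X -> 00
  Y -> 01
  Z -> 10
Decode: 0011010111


Decoding:
00 -> X
11 -> W
01 -> Y
01 -> Y
11 -> W


Result: XWYYW


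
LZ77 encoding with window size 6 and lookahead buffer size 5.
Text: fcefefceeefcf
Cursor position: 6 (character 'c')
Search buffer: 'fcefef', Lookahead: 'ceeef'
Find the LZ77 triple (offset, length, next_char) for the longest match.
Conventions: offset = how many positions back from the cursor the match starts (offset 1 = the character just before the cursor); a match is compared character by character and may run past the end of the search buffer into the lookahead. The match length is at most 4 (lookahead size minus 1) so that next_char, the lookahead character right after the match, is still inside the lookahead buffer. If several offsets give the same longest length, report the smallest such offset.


Try each offset into the search buffer:
  offset=1 (pos 5, char 'f'): match length 0
  offset=2 (pos 4, char 'e'): match length 0
  offset=3 (pos 3, char 'f'): match length 0
  offset=4 (pos 2, char 'e'): match length 0
  offset=5 (pos 1, char 'c'): match length 2
  offset=6 (pos 0, char 'f'): match length 0
Longest match has length 2 at offset 5.
next_char = character at position 6 + 2 = 8 -> 'e'

Best match: offset=5, length=2 (matching 'ce' starting at position 1)
LZ77 triple: (5, 2, 'e')


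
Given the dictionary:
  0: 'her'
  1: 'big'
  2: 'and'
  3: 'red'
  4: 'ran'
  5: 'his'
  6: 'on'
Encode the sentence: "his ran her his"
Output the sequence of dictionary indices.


Look up each word in the dictionary:
  'his' -> 5
  'ran' -> 4
  'her' -> 0
  'his' -> 5

Encoded: [5, 4, 0, 5]


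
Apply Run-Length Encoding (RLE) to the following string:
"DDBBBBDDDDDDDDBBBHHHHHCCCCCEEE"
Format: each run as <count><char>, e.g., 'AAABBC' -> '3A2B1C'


Scanning runs left to right:
  i=0: run of 'D' x 2 -> '2D'
  i=2: run of 'B' x 4 -> '4B'
  i=6: run of 'D' x 8 -> '8D'
  i=14: run of 'B' x 3 -> '3B'
  i=17: run of 'H' x 5 -> '5H'
  i=22: run of 'C' x 5 -> '5C'
  i=27: run of 'E' x 3 -> '3E'

RLE = 2D4B8D3B5H5C3E


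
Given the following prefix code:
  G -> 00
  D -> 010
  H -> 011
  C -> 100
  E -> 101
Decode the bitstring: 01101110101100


Decoding step by step:
Bits 011 -> H
Bits 011 -> H
Bits 101 -> E
Bits 011 -> H
Bits 00 -> G


Decoded message: HHEHG


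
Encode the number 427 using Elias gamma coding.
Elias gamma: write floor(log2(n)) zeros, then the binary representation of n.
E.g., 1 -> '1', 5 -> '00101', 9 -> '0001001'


num_bits = floor(log2(427)) + 1 = 9
leading_zeros = num_bits - 1 = 8
binary(427) = 110101011

Elias gamma(427) = '00000000' + '110101011' = 00000000110101011 (17 bits)


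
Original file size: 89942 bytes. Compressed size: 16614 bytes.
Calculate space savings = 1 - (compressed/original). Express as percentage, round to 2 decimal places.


ratio = compressed/original = 16614/89942 = 0.184719
savings = 1 - ratio = 1 - 0.184719 = 0.815281
as a percentage: 0.815281 * 100 = 81.53%

Space savings = 1 - 16614/89942 = 81.53%


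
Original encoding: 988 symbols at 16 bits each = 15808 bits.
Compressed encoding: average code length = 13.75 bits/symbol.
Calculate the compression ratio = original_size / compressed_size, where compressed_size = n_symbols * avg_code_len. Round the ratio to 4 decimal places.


original_size = n_symbols * orig_bits = 988 * 16 = 15808 bits
compressed_size = n_symbols * avg_code_len = 988 * 13.75 = 13585.0 bits
ratio = original_size / compressed_size = 15808 / 13585.0 = 1.1636

Compression ratio = 1.1636


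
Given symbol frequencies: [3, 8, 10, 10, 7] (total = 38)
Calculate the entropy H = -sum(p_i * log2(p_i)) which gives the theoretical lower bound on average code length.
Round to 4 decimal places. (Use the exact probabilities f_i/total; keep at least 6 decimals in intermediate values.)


Per-symbol terms -p_i * log2(p_i) with p_i = f_i/38:
  p = 3/38 = 0.078947: log2(p) = -3.662965, -p*log2(p) = 0.289181
  p = 8/38 = 0.210526: log2(p) = -2.247928, -p*log2(p) = 0.473248
  p = 10/38 = 0.263158: log2(p) = -1.925999, -p*log2(p) = 0.506842
  p = 10/38 = 0.263158: log2(p) = -1.925999, -p*log2(p) = 0.506842
  p = 7/38 = 0.184211: log2(p) = -2.440573, -p*log2(p) = 0.449579
H = 0.289181 + 0.473248 + 0.506842 + 0.506842 + 0.449579 = 2.225692

H = 2.2257 bits/symbol


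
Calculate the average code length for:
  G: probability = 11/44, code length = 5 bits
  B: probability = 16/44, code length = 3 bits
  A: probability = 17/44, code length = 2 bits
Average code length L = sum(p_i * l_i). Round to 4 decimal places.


Weighted contributions p_i * l_i:
  G: (11/44) * 5 = 55/44
  B: (16/44) * 3 = 48/44
  A: (17/44) * 2 = 34/44
Sum = (55 + 48 + 34)/44 = 137/44

L = 137/44 = 3.1136 bits/symbol


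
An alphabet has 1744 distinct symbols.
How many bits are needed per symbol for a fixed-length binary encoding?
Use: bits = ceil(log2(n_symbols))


log2(1744) = 10.7682
Bracket: 2^10 = 1024 < 1744 <= 2^11 = 2048
So ceil(log2(1744)) = 11

bits = ceil(log2(1744)) = ceil(10.7682) = 11 bits


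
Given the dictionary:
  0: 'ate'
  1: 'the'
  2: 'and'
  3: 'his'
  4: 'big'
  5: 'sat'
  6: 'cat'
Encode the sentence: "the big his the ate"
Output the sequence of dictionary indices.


Look up each word in the dictionary:
  'the' -> 1
  'big' -> 4
  'his' -> 3
  'the' -> 1
  'ate' -> 0

Encoded: [1, 4, 3, 1, 0]


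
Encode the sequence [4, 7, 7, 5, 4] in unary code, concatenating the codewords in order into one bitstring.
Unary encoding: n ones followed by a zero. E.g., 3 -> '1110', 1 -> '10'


Encode each number as n ones followed by a terminating 0:
  4 -> 11110 (5 bits)
  7 -> 11111110 (8 bits)
  7 -> 11111110 (8 bits)
  5 -> 111110 (6 bits)
  4 -> 11110 (5 bits)
Total length = 5 + 8 + 8 + 6 + 5 = 32 bits.

Unary([4, 7, 7, 5, 4]) = 11110111111101111111011111011110 (32 bits)


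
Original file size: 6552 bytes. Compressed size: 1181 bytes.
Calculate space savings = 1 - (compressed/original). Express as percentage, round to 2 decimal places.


ratio = compressed/original = 1181/6552 = 0.18025
savings = 1 - ratio = 1 - 0.18025 = 0.81975
as a percentage: 0.81975 * 100 = 81.97%

Space savings = 1 - 1181/6552 = 81.97%


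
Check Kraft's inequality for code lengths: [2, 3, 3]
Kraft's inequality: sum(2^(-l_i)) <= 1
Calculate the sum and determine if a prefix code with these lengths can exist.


Sum = 2^(-2) + 2^(-3) + 2^(-3)
    = 0.25 + 0.125 + 0.125
    = 4/8 = 0.5
Since 0.5 <= 1, Kraft's inequality IS satisfied.
A prefix code with these lengths CAN exist.

Kraft sum = 0.5. Satisfied.


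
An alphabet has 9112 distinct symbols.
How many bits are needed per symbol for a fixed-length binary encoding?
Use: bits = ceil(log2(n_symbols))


log2(9112) = 13.1536
Bracket: 2^13 = 8192 < 9112 <= 2^14 = 16384
So ceil(log2(9112)) = 14

bits = ceil(log2(9112)) = ceil(13.1536) = 14 bits


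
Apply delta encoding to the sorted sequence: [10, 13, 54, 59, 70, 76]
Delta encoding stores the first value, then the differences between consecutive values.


First value: 10
Deltas:
  13 - 10 = 3
  54 - 13 = 41
  59 - 54 = 5
  70 - 59 = 11
  76 - 70 = 6


Delta encoded: [10, 3, 41, 5, 11, 6]


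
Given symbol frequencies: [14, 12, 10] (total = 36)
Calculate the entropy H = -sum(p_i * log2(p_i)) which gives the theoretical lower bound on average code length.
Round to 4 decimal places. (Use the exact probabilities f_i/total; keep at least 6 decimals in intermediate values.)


Per-symbol terms -p_i * log2(p_i) with p_i = f_i/36:
  p = 14/36 = 0.388889: log2(p) = -1.362570, -p*log2(p) = 0.529888
  p = 12/36 = 0.333333: log2(p) = -1.584963, -p*log2(p) = 0.528321
  p = 10/36 = 0.277778: log2(p) = -1.847997, -p*log2(p) = 0.513332
H = 0.529888 + 0.528321 + 0.513332 = 1.571541

H = 1.5715 bits/symbol


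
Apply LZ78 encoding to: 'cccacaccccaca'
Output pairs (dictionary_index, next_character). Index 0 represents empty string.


LZ78 encoding steps:
Dictionary: {0: ''}
Step 1: w='' (idx 0), next='c' -> output (0, 'c'), add 'c' as idx 1
Step 2: w='c' (idx 1), next='c' -> output (1, 'c'), add 'cc' as idx 2
Step 3: w='' (idx 0), next='a' -> output (0, 'a'), add 'a' as idx 3
Step 4: w='c' (idx 1), next='a' -> output (1, 'a'), add 'ca' as idx 4
Step 5: w='cc' (idx 2), next='c' -> output (2, 'c'), add 'ccc' as idx 5
Step 6: w='ca' (idx 4), next='c' -> output (4, 'c'), add 'cac' as idx 6
Step 7: w='a' (idx 3), end of input -> output (3, '')


Encoded: [(0, 'c'), (1, 'c'), (0, 'a'), (1, 'a'), (2, 'c'), (4, 'c'), (3, '')]


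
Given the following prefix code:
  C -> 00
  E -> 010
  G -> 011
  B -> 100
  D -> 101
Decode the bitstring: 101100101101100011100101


Decoding step by step:
Bits 101 -> D
Bits 100 -> B
Bits 101 -> D
Bits 101 -> D
Bits 100 -> B
Bits 011 -> G
Bits 100 -> B
Bits 101 -> D


Decoded message: DBDDBGBD


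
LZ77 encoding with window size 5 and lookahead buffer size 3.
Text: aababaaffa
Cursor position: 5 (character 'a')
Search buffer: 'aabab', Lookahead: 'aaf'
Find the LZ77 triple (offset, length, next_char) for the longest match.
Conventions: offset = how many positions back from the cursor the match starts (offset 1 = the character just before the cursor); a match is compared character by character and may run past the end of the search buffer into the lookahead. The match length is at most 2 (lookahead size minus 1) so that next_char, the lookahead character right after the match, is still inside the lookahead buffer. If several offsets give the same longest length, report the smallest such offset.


Try each offset into the search buffer:
  offset=1 (pos 4, char 'b'): match length 0
  offset=2 (pos 3, char 'a'): match length 1
  offset=3 (pos 2, char 'b'): match length 0
  offset=4 (pos 1, char 'a'): match length 1
  offset=5 (pos 0, char 'a'): match length 2
Longest match has length 2 at offset 5.
next_char = character at position 5 + 2 = 7 -> 'f'

Best match: offset=5, length=2 (matching 'aa' starting at position 0)
LZ77 triple: (5, 2, 'f')


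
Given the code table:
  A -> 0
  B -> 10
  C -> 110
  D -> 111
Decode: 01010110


Decoding:
0 -> A
10 -> B
10 -> B
110 -> C


Result: ABBC


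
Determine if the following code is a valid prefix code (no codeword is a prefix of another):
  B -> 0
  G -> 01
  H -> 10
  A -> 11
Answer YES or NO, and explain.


Checking each pair (does one codeword prefix another?):
  B='0' vs G='01': prefix -- VIOLATION

NO -- this is NOT a valid prefix code. B (0) is a prefix of G (01).


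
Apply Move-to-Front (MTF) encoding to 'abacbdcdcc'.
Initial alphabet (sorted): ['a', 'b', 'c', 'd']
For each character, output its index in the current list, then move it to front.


MTF encoding:
'a': index 0 in ['a', 'b', 'c', 'd'] -> ['a', 'b', 'c', 'd']
'b': index 1 in ['a', 'b', 'c', 'd'] -> ['b', 'a', 'c', 'd']
'a': index 1 in ['b', 'a', 'c', 'd'] -> ['a', 'b', 'c', 'd']
'c': index 2 in ['a', 'b', 'c', 'd'] -> ['c', 'a', 'b', 'd']
'b': index 2 in ['c', 'a', 'b', 'd'] -> ['b', 'c', 'a', 'd']
'd': index 3 in ['b', 'c', 'a', 'd'] -> ['d', 'b', 'c', 'a']
'c': index 2 in ['d', 'b', 'c', 'a'] -> ['c', 'd', 'b', 'a']
'd': index 1 in ['c', 'd', 'b', 'a'] -> ['d', 'c', 'b', 'a']
'c': index 1 in ['d', 'c', 'b', 'a'] -> ['c', 'd', 'b', 'a']
'c': index 0 in ['c', 'd', 'b', 'a'] -> ['c', 'd', 'b', 'a']


Output: [0, 1, 1, 2, 2, 3, 2, 1, 1, 0]


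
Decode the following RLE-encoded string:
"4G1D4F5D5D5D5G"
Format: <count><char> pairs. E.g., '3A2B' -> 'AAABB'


Expanding each <count><char> pair:
  4G -> 'GGGG'
  1D -> 'D'
  4F -> 'FFFF'
  5D -> 'DDDDD'
  5D -> 'DDDDD'
  5D -> 'DDDDD'
  5G -> 'GGGGG'

Decoded = GGGGDFFFFDDDDDDDDDDDDDDDGGGGG


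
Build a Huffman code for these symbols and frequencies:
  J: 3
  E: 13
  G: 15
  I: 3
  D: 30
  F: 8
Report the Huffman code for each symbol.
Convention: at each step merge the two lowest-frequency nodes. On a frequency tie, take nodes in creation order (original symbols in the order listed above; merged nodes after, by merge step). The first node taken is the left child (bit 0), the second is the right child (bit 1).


Huffman tree construction:
Step 1: Merge J(3) + I(3) = 6
Step 2: Merge (J+I)(6) + F(8) = 14
Step 3: Merge E(13) + ((J+I)+F)(14) = 27
Step 4: Merge G(15) + (E+((J+I)+F))(27) = 42
Step 5: Merge D(30) + (G+(E+((J+I)+F)))(42) = 72
Read each symbol's code off the tree from the root (left child = 0, right child = 1).

Codes:
  J: 11100 (length 5)
  E: 110 (length 3)
  G: 10 (length 2)
  I: 11101 (length 5)
  D: 0 (length 1)
  F: 1111 (length 4)
Average code length: 161/72 = 2.2361 bits/symbol


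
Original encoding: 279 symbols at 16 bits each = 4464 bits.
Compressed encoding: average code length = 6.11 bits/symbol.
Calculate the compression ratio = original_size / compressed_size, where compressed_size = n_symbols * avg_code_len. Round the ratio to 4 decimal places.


original_size = n_symbols * orig_bits = 279 * 16 = 4464 bits
compressed_size = n_symbols * avg_code_len = 279 * 6.11 = 1704.69 bits
ratio = original_size / compressed_size = 4464 / 1704.69 = 2.6187

Compression ratio = 2.6187


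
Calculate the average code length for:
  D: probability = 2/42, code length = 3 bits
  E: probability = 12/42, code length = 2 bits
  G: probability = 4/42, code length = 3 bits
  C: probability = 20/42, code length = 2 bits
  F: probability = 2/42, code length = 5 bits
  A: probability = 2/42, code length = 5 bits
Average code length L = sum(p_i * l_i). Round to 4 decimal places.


Weighted contributions p_i * l_i:
  D: (2/42) * 3 = 6/42
  E: (12/42) * 2 = 24/42
  G: (4/42) * 3 = 12/42
  C: (20/42) * 2 = 40/42
  F: (2/42) * 5 = 10/42
  A: (2/42) * 5 = 10/42
Sum = (6 + 24 + 12 + 40 + 10 + 10)/42 = 102/42

L = 102/42 = 2.4286 bits/symbol


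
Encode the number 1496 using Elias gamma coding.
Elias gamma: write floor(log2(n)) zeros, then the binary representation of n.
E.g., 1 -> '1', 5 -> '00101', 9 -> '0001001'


num_bits = floor(log2(1496)) + 1 = 11
leading_zeros = num_bits - 1 = 10
binary(1496) = 10111011000

Elias gamma(1496) = '0000000000' + '10111011000' = 000000000010111011000 (21 bits)


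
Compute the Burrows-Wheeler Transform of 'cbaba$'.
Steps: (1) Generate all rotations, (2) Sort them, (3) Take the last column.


Rotations (sorted):
  0: $cbaba -> last char: a
  1: a$cbab -> last char: b
  2: aba$cb -> last char: b
  3: ba$cba -> last char: a
  4: baba$c -> last char: c
  5: cbaba$ -> last char: $


BWT = abbac$


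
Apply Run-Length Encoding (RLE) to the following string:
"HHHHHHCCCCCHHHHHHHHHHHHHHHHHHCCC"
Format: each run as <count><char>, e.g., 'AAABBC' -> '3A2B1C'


Scanning runs left to right:
  i=0: run of 'H' x 6 -> '6H'
  i=6: run of 'C' x 5 -> '5C'
  i=11: run of 'H' x 18 -> '18H'
  i=29: run of 'C' x 3 -> '3C'

RLE = 6H5C18H3C


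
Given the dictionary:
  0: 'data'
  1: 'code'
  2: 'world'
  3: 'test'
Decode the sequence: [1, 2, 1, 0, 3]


Look up each index in the dictionary:
  1 -> 'code'
  2 -> 'world'
  1 -> 'code'
  0 -> 'data'
  3 -> 'test'

Decoded: "code world code data test"


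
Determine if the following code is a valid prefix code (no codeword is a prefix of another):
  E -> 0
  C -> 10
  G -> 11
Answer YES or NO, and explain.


Checking each pair (does one codeword prefix another?):
  E='0' vs C='10': no prefix
  E='0' vs G='11': no prefix
  C='10' vs E='0': no prefix
  C='10' vs G='11': no prefix
  G='11' vs E='0': no prefix
  G='11' vs C='10': no prefix
No violation found over all pairs.

YES -- this is a valid prefix code. No codeword is a prefix of any other codeword.


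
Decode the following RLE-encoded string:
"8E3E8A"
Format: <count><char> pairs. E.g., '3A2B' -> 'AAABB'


Expanding each <count><char> pair:
  8E -> 'EEEEEEEE'
  3E -> 'EEE'
  8A -> 'AAAAAAAA'

Decoded = EEEEEEEEEEEAAAAAAAA


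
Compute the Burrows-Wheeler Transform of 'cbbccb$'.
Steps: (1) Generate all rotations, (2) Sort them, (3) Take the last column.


Rotations (sorted):
  0: $cbbccb -> last char: b
  1: b$cbbcc -> last char: c
  2: bbccb$c -> last char: c
  3: bccb$cb -> last char: b
  4: cb$cbbc -> last char: c
  5: cbbccb$ -> last char: $
  6: ccb$cbb -> last char: b


BWT = bccbc$b


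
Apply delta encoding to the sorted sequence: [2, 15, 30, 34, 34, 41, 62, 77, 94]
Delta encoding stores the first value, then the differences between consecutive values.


First value: 2
Deltas:
  15 - 2 = 13
  30 - 15 = 15
  34 - 30 = 4
  34 - 34 = 0
  41 - 34 = 7
  62 - 41 = 21
  77 - 62 = 15
  94 - 77 = 17


Delta encoded: [2, 13, 15, 4, 0, 7, 21, 15, 17]


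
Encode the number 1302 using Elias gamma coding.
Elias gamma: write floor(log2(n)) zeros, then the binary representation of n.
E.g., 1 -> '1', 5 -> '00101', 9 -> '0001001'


num_bits = floor(log2(1302)) + 1 = 11
leading_zeros = num_bits - 1 = 10
binary(1302) = 10100010110

Elias gamma(1302) = '0000000000' + '10100010110' = 000000000010100010110 (21 bits)


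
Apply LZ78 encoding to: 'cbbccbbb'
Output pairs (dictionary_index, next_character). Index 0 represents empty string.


LZ78 encoding steps:
Dictionary: {0: ''}
Step 1: w='' (idx 0), next='c' -> output (0, 'c'), add 'c' as idx 1
Step 2: w='' (idx 0), next='b' -> output (0, 'b'), add 'b' as idx 2
Step 3: w='b' (idx 2), next='c' -> output (2, 'c'), add 'bc' as idx 3
Step 4: w='c' (idx 1), next='b' -> output (1, 'b'), add 'cb' as idx 4
Step 5: w='b' (idx 2), next='b' -> output (2, 'b'), add 'bb' as idx 5


Encoded: [(0, 'c'), (0, 'b'), (2, 'c'), (1, 'b'), (2, 'b')]


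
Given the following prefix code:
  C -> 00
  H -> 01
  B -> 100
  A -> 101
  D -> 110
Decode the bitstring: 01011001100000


Decoding step by step:
Bits 01 -> H
Bits 01 -> H
Bits 100 -> B
Bits 110 -> D
Bits 00 -> C
Bits 00 -> C


Decoded message: HHBDCC


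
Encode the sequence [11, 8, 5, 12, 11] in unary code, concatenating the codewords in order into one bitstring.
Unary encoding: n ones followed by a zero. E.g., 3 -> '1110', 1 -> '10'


Encode each number as n ones followed by a terminating 0:
  11 -> 111111111110 (12 bits)
  8 -> 111111110 (9 bits)
  5 -> 111110 (6 bits)
  12 -> 1111111111110 (13 bits)
  11 -> 111111111110 (12 bits)
Total length = 12 + 9 + 6 + 13 + 12 = 52 bits.

Unary([11, 8, 5, 12, 11]) = 1111111111101111111101111101111111111110111111111110 (52 bits)


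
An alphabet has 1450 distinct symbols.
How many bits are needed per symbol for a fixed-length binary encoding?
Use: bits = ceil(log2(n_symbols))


log2(1450) = 10.5018
Bracket: 2^10 = 1024 < 1450 <= 2^11 = 2048
So ceil(log2(1450)) = 11

bits = ceil(log2(1450)) = ceil(10.5018) = 11 bits


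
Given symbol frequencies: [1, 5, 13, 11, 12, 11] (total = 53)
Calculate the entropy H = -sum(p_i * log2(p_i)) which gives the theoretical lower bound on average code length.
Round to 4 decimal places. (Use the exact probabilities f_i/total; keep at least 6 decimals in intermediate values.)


Per-symbol terms -p_i * log2(p_i) with p_i = f_i/53:
  p = 1/53 = 0.018868: log2(p) = -5.727920, -p*log2(p) = 0.108074
  p = 5/53 = 0.094340: log2(p) = -3.405992, -p*log2(p) = 0.321320
  p = 13/53 = 0.245283: log2(p) = -2.027481, -p*log2(p) = 0.497307
  p = 11/53 = 0.207547: log2(p) = -2.268489, -p*log2(p) = 0.470818
  p = 12/53 = 0.226415: log2(p) = -2.142958, -p*log2(p) = 0.485198
  p = 11/53 = 0.207547: log2(p) = -2.268489, -p*log2(p) = 0.470818
H = 0.108074 + 0.321320 + 0.497307 + 0.470818 + 0.485198 + 0.470818 = 2.353535

H = 2.3535 bits/symbol


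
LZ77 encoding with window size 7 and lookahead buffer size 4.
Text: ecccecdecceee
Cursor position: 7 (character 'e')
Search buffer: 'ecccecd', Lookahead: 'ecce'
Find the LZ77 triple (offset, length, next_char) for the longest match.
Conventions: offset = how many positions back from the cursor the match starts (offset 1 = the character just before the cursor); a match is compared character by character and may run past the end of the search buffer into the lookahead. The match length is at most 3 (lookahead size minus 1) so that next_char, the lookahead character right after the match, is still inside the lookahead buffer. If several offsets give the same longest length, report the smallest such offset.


Try each offset into the search buffer:
  offset=1 (pos 6, char 'd'): match length 0
  offset=2 (pos 5, char 'c'): match length 0
  offset=3 (pos 4, char 'e'): match length 2
  offset=4 (pos 3, char 'c'): match length 0
  offset=5 (pos 2, char 'c'): match length 0
  offset=6 (pos 1, char 'c'): match length 0
  offset=7 (pos 0, char 'e'): match length 3
Longest match has length 3 at offset 7.
next_char = character at position 7 + 3 = 10 -> 'e'

Best match: offset=7, length=3 (matching 'ecc' starting at position 0)
LZ77 triple: (7, 3, 'e')


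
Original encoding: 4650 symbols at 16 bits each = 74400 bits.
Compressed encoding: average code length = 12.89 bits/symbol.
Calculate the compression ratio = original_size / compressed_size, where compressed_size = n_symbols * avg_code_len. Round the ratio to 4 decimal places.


original_size = n_symbols * orig_bits = 4650 * 16 = 74400 bits
compressed_size = n_symbols * avg_code_len = 4650 * 12.89 = 59938.5 bits
ratio = original_size / compressed_size = 74400 / 59938.5 = 1.2413

Compression ratio = 1.2413


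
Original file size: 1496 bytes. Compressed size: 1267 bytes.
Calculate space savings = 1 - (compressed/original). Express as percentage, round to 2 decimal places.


ratio = compressed/original = 1267/1496 = 0.846925
savings = 1 - ratio = 1 - 0.846925 = 0.153075
as a percentage: 0.153075 * 100 = 15.31%

Space savings = 1 - 1267/1496 = 15.31%


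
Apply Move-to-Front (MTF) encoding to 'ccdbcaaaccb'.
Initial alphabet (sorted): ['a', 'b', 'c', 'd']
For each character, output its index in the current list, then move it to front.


MTF encoding:
'c': index 2 in ['a', 'b', 'c', 'd'] -> ['c', 'a', 'b', 'd']
'c': index 0 in ['c', 'a', 'b', 'd'] -> ['c', 'a', 'b', 'd']
'd': index 3 in ['c', 'a', 'b', 'd'] -> ['d', 'c', 'a', 'b']
'b': index 3 in ['d', 'c', 'a', 'b'] -> ['b', 'd', 'c', 'a']
'c': index 2 in ['b', 'd', 'c', 'a'] -> ['c', 'b', 'd', 'a']
'a': index 3 in ['c', 'b', 'd', 'a'] -> ['a', 'c', 'b', 'd']
'a': index 0 in ['a', 'c', 'b', 'd'] -> ['a', 'c', 'b', 'd']
'a': index 0 in ['a', 'c', 'b', 'd'] -> ['a', 'c', 'b', 'd']
'c': index 1 in ['a', 'c', 'b', 'd'] -> ['c', 'a', 'b', 'd']
'c': index 0 in ['c', 'a', 'b', 'd'] -> ['c', 'a', 'b', 'd']
'b': index 2 in ['c', 'a', 'b', 'd'] -> ['b', 'c', 'a', 'd']


Output: [2, 0, 3, 3, 2, 3, 0, 0, 1, 0, 2]


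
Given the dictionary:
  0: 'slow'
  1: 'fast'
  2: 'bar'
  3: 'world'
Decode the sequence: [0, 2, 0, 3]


Look up each index in the dictionary:
  0 -> 'slow'
  2 -> 'bar'
  0 -> 'slow'
  3 -> 'world'

Decoded: "slow bar slow world"


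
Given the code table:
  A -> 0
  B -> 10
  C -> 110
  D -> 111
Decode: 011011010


Decoding:
0 -> A
110 -> C
110 -> C
10 -> B


Result: ACCB


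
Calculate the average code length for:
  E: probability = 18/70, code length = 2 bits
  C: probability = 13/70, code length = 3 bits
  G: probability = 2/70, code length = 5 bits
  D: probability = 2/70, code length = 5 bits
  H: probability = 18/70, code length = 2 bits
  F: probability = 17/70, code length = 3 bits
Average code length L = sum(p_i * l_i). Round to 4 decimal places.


Weighted contributions p_i * l_i:
  E: (18/70) * 2 = 36/70
  C: (13/70) * 3 = 39/70
  G: (2/70) * 5 = 10/70
  D: (2/70) * 5 = 10/70
  H: (18/70) * 2 = 36/70
  F: (17/70) * 3 = 51/70
Sum = (36 + 39 + 10 + 10 + 36 + 51)/70 = 182/70

L = 182/70 = 2.6000 bits/symbol


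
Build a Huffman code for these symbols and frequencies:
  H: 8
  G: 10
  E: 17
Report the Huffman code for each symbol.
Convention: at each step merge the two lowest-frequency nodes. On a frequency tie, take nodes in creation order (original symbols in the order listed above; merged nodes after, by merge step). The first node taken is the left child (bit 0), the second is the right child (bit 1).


Huffman tree construction:
Step 1: Merge H(8) + G(10) = 18
Step 2: Merge E(17) + (H+G)(18) = 35
Read each symbol's code off the tree from the root (left child = 0, right child = 1).

Codes:
  H: 10 (length 2)
  G: 11 (length 2)
  E: 0 (length 1)
Average code length: 53/35 = 1.5143 bits/symbol


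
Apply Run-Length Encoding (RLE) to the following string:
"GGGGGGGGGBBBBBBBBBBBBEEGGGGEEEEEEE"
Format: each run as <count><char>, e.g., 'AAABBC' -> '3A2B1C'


Scanning runs left to right:
  i=0: run of 'G' x 9 -> '9G'
  i=9: run of 'B' x 12 -> '12B'
  i=21: run of 'E' x 2 -> '2E'
  i=23: run of 'G' x 4 -> '4G'
  i=27: run of 'E' x 7 -> '7E'

RLE = 9G12B2E4G7E


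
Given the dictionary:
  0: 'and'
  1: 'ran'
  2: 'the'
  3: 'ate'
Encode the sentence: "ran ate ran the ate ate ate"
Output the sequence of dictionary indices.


Look up each word in the dictionary:
  'ran' -> 1
  'ate' -> 3
  'ran' -> 1
  'the' -> 2
  'ate' -> 3
  'ate' -> 3
  'ate' -> 3

Encoded: [1, 3, 1, 2, 3, 3, 3]


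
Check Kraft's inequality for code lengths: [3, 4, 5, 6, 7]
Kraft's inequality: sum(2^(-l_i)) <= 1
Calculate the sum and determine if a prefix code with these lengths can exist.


Sum = 2^(-3) + 2^(-4) + 2^(-5) + 2^(-6) + 2^(-7)
    = 0.125 + 0.0625 + 0.03125 + 0.015625 + 0.0078125
    = 31/128 = 0.2421875
Since 0.2421875 <= 1, Kraft's inequality IS satisfied.
A prefix code with these lengths CAN exist.

Kraft sum = 0.2421875. Satisfied.


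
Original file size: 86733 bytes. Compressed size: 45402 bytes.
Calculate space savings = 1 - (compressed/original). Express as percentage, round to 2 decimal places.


ratio = compressed/original = 45402/86733 = 0.523469
savings = 1 - ratio = 1 - 0.523469 = 0.476531
as a percentage: 0.476531 * 100 = 47.65%

Space savings = 1 - 45402/86733 = 47.65%


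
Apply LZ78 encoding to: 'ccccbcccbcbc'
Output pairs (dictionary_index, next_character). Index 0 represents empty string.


LZ78 encoding steps:
Dictionary: {0: ''}
Step 1: w='' (idx 0), next='c' -> output (0, 'c'), add 'c' as idx 1
Step 2: w='c' (idx 1), next='c' -> output (1, 'c'), add 'cc' as idx 2
Step 3: w='c' (idx 1), next='b' -> output (1, 'b'), add 'cb' as idx 3
Step 4: w='cc' (idx 2), next='c' -> output (2, 'c'), add 'ccc' as idx 4
Step 5: w='' (idx 0), next='b' -> output (0, 'b'), add 'b' as idx 5
Step 6: w='cb' (idx 3), next='c' -> output (3, 'c'), add 'cbc' as idx 6


Encoded: [(0, 'c'), (1, 'c'), (1, 'b'), (2, 'c'), (0, 'b'), (3, 'c')]


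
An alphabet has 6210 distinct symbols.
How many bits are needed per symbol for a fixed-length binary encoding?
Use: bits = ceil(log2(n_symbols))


log2(6210) = 12.6004
Bracket: 2^12 = 4096 < 6210 <= 2^13 = 8192
So ceil(log2(6210)) = 13

bits = ceil(log2(6210)) = ceil(12.6004) = 13 bits


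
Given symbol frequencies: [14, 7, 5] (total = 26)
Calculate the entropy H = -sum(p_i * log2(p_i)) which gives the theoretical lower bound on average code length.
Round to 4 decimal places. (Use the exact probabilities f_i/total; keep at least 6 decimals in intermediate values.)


Per-symbol terms -p_i * log2(p_i) with p_i = f_i/26:
  p = 14/26 = 0.538462: log2(p) = -0.893085, -p*log2(p) = 0.480892
  p = 7/26 = 0.269231: log2(p) = -1.893085, -p*log2(p) = 0.509677
  p = 5/26 = 0.192308: log2(p) = -2.378512, -p*log2(p) = 0.457406
H = 0.480892 + 0.509677 + 0.457406 = 1.447975

H = 1.448 bits/symbol


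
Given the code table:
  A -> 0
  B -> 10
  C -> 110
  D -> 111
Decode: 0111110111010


Decoding:
0 -> A
111 -> D
110 -> C
111 -> D
0 -> A
10 -> B


Result: ADCDAB


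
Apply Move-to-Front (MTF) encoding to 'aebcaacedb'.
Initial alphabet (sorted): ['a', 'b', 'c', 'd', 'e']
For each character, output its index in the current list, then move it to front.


MTF encoding:
'a': index 0 in ['a', 'b', 'c', 'd', 'e'] -> ['a', 'b', 'c', 'd', 'e']
'e': index 4 in ['a', 'b', 'c', 'd', 'e'] -> ['e', 'a', 'b', 'c', 'd']
'b': index 2 in ['e', 'a', 'b', 'c', 'd'] -> ['b', 'e', 'a', 'c', 'd']
'c': index 3 in ['b', 'e', 'a', 'c', 'd'] -> ['c', 'b', 'e', 'a', 'd']
'a': index 3 in ['c', 'b', 'e', 'a', 'd'] -> ['a', 'c', 'b', 'e', 'd']
'a': index 0 in ['a', 'c', 'b', 'e', 'd'] -> ['a', 'c', 'b', 'e', 'd']
'c': index 1 in ['a', 'c', 'b', 'e', 'd'] -> ['c', 'a', 'b', 'e', 'd']
'e': index 3 in ['c', 'a', 'b', 'e', 'd'] -> ['e', 'c', 'a', 'b', 'd']
'd': index 4 in ['e', 'c', 'a', 'b', 'd'] -> ['d', 'e', 'c', 'a', 'b']
'b': index 4 in ['d', 'e', 'c', 'a', 'b'] -> ['b', 'd', 'e', 'c', 'a']


Output: [0, 4, 2, 3, 3, 0, 1, 3, 4, 4]


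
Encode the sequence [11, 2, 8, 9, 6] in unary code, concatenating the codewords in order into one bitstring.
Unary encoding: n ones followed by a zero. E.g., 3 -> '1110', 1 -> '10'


Encode each number as n ones followed by a terminating 0:
  11 -> 111111111110 (12 bits)
  2 -> 110 (3 bits)
  8 -> 111111110 (9 bits)
  9 -> 1111111110 (10 bits)
  6 -> 1111110 (7 bits)
Total length = 12 + 3 + 9 + 10 + 7 = 41 bits.

Unary([11, 2, 8, 9, 6]) = 11111111111011011111111011111111101111110 (41 bits)


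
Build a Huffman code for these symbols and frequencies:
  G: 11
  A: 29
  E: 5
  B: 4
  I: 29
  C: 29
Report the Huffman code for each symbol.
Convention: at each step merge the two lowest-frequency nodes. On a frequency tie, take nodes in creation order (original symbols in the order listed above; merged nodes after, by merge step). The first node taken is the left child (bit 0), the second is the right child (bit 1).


Huffman tree construction:
Step 1: Merge B(4) + E(5) = 9
Step 2: Merge (B+E)(9) + G(11) = 20
Step 3: Merge ((B+E)+G)(20) + A(29) = 49
Step 4: Merge I(29) + C(29) = 58
Step 5: Merge (((B+E)+G)+A)(49) + (I+C)(58) = 107
Read each symbol's code off the tree from the root (left child = 0, right child = 1).

Codes:
  G: 001 (length 3)
  A: 01 (length 2)
  E: 0001 (length 4)
  B: 0000 (length 4)
  I: 10 (length 2)
  C: 11 (length 2)
Average code length: 243/107 = 2.2710 bits/symbol


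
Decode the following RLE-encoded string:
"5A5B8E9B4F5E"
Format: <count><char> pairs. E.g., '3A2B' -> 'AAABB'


Expanding each <count><char> pair:
  5A -> 'AAAAA'
  5B -> 'BBBBB'
  8E -> 'EEEEEEEE'
  9B -> 'BBBBBBBBB'
  4F -> 'FFFF'
  5E -> 'EEEEE'

Decoded = AAAAABBBBBEEEEEEEEBBBBBBBBBFFFFEEEEE


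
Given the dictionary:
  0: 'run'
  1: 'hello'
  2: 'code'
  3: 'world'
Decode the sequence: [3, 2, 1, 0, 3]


Look up each index in the dictionary:
  3 -> 'world'
  2 -> 'code'
  1 -> 'hello'
  0 -> 'run'
  3 -> 'world'

Decoded: "world code hello run world"


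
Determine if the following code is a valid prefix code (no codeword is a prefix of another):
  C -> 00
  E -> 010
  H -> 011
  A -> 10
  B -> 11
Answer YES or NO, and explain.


Checking each pair (does one codeword prefix another?):
  C='00' vs E='010': no prefix
  C='00' vs H='011': no prefix
  C='00' vs A='10': no prefix
  C='00' vs B='11': no prefix
  E='010' vs C='00': no prefix
  E='010' vs H='011': no prefix
  E='010' vs A='10': no prefix
  E='010' vs B='11': no prefix
  H='011' vs C='00': no prefix
  H='011' vs E='010': no prefix
  H='011' vs A='10': no prefix
  H='011' vs B='11': no prefix
  A='10' vs C='00': no prefix
  A='10' vs E='010': no prefix
  A='10' vs H='011': no prefix
  A='10' vs B='11': no prefix
  B='11' vs C='00': no prefix
  B='11' vs E='010': no prefix
  B='11' vs H='011': no prefix
  B='11' vs A='10': no prefix
No violation found over all pairs.

YES -- this is a valid prefix code. No codeword is a prefix of any other codeword.


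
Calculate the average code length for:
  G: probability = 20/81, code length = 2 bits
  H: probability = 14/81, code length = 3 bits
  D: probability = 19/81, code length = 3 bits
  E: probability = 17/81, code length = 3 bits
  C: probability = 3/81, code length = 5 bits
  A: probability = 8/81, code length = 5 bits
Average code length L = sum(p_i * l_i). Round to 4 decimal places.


Weighted contributions p_i * l_i:
  G: (20/81) * 2 = 40/81
  H: (14/81) * 3 = 42/81
  D: (19/81) * 3 = 57/81
  E: (17/81) * 3 = 51/81
  C: (3/81) * 5 = 15/81
  A: (8/81) * 5 = 40/81
Sum = (40 + 42 + 57 + 51 + 15 + 40)/81 = 245/81

L = 245/81 = 3.0247 bits/symbol


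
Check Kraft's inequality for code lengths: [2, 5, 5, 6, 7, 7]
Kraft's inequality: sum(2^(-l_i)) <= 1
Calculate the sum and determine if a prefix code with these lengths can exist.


Sum = 2^(-2) + 2^(-5) + 2^(-5) + 2^(-6) + 2^(-7) + 2^(-7)
    = 0.25 + 0.03125 + 0.03125 + 0.015625 + 0.0078125 + 0.0078125
    = 44/128 = 0.34375
Since 0.34375 <= 1, Kraft's inequality IS satisfied.
A prefix code with these lengths CAN exist.

Kraft sum = 0.34375. Satisfied.


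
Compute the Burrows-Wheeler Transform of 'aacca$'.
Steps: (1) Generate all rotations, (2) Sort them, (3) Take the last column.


Rotations (sorted):
  0: $aacca -> last char: a
  1: a$aacc -> last char: c
  2: aacca$ -> last char: $
  3: acca$a -> last char: a
  4: ca$aac -> last char: c
  5: cca$aa -> last char: a


BWT = ac$aca


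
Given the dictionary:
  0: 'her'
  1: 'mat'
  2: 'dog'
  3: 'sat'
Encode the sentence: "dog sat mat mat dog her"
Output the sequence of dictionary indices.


Look up each word in the dictionary:
  'dog' -> 2
  'sat' -> 3
  'mat' -> 1
  'mat' -> 1
  'dog' -> 2
  'her' -> 0

Encoded: [2, 3, 1, 1, 2, 0]


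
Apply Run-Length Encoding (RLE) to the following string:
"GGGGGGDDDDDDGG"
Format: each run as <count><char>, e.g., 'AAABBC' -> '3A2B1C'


Scanning runs left to right:
  i=0: run of 'G' x 6 -> '6G'
  i=6: run of 'D' x 6 -> '6D'
  i=12: run of 'G' x 2 -> '2G'

RLE = 6G6D2G


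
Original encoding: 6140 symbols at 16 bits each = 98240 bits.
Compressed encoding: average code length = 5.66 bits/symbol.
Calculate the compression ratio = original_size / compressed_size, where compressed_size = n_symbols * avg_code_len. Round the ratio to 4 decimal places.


original_size = n_symbols * orig_bits = 6140 * 16 = 98240 bits
compressed_size = n_symbols * avg_code_len = 6140 * 5.66 = 34752.4 bits
ratio = original_size / compressed_size = 98240 / 34752.4 = 2.8269

Compression ratio = 2.8269


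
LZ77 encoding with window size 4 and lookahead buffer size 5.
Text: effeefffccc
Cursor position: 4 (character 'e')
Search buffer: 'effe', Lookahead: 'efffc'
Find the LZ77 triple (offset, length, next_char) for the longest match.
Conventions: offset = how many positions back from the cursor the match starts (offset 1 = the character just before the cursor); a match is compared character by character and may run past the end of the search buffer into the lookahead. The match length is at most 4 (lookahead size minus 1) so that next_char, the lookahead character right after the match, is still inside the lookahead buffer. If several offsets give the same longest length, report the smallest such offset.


Try each offset into the search buffer:
  offset=1 (pos 3, char 'e'): match length 1
  offset=2 (pos 2, char 'f'): match length 0
  offset=3 (pos 1, char 'f'): match length 0
  offset=4 (pos 0, char 'e'): match length 3
Longest match has length 3 at offset 4.
next_char = character at position 4 + 3 = 7 -> 'f'

Best match: offset=4, length=3 (matching 'eff' starting at position 0)
LZ77 triple: (4, 3, 'f')


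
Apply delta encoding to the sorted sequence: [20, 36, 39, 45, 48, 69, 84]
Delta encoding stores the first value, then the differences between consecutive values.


First value: 20
Deltas:
  36 - 20 = 16
  39 - 36 = 3
  45 - 39 = 6
  48 - 45 = 3
  69 - 48 = 21
  84 - 69 = 15


Delta encoded: [20, 16, 3, 6, 3, 21, 15]


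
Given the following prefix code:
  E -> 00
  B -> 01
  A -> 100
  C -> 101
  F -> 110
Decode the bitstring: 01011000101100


Decoding step by step:
Bits 01 -> B
Bits 01 -> B
Bits 100 -> A
Bits 01 -> B
Bits 01 -> B
Bits 100 -> A


Decoded message: BBABBA


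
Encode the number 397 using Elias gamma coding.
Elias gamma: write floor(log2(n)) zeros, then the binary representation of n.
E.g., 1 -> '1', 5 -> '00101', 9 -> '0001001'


num_bits = floor(log2(397)) + 1 = 9
leading_zeros = num_bits - 1 = 8
binary(397) = 110001101

Elias gamma(397) = '00000000' + '110001101' = 00000000110001101 (17 bits)
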